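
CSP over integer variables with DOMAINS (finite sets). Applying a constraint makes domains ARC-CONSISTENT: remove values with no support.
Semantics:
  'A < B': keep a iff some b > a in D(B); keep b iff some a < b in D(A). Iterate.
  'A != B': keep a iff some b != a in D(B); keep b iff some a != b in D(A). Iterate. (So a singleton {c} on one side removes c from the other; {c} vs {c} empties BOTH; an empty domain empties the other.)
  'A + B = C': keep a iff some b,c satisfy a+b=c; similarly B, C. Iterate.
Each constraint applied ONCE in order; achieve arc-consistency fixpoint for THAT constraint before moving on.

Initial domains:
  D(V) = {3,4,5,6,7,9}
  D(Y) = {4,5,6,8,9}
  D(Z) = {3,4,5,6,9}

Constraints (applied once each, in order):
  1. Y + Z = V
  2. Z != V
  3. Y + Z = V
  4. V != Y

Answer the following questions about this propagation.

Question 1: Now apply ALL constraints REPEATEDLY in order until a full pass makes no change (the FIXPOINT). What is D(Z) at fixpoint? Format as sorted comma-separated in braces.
Answer: {3,4,5}

Derivation:
pass 0 (initial): D(Z)={3,4,5,6,9}
pass 1: V {3,4,5,6,7,9}->{7,9}; Y {4,5,6,8,9}->{4,5,6}; Z {3,4,5,6,9}->{3,4,5}
pass 2: no change
Fixpoint after 2 passes: D(Z) = {3,4,5}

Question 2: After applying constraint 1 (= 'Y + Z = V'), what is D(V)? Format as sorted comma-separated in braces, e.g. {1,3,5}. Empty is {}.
Constraint 1 (Y + Z = V) on D(Y)={4,5,6,8,9} D(Z)={3,4,5,6,9} D(V)={3,4,5,6,7,9}: Y {4,5,6,8,9}->{4,5,6}; Z {3,4,5,6,9}->{3,4,5}; V {3,4,5,6,7,9}->{7,9}
So after constraint 1: D(V) = {7,9}

Answer: {7,9}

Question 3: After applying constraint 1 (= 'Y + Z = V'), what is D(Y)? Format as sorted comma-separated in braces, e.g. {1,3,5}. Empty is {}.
Answer: {4,5,6}

Derivation:
Constraint 1 (Y + Z = V) on D(Y)={4,5,6,8,9} D(Z)={3,4,5,6,9} D(V)={3,4,5,6,7,9}: Y {4,5,6,8,9}->{4,5,6}; Z {3,4,5,6,9}->{3,4,5}; V {3,4,5,6,7,9}->{7,9}
So after constraint 1: D(Y) = {4,5,6}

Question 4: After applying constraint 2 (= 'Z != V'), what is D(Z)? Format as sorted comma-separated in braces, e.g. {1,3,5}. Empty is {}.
Constraint 1 (Y + Z = V) on D(Y)={4,5,6,8,9} D(Z)={3,4,5,6,9} D(V)={3,4,5,6,7,9}: Y {4,5,6,8,9}->{4,5,6}; Z {3,4,5,6,9}->{3,4,5}; V {3,4,5,6,7,9}->{7,9}
Constraint 2 (Z != V) on D(Z)={3,4,5} D(V)={7,9}: no change
So after constraint 2: D(Z) = {3,4,5}

Answer: {3,4,5}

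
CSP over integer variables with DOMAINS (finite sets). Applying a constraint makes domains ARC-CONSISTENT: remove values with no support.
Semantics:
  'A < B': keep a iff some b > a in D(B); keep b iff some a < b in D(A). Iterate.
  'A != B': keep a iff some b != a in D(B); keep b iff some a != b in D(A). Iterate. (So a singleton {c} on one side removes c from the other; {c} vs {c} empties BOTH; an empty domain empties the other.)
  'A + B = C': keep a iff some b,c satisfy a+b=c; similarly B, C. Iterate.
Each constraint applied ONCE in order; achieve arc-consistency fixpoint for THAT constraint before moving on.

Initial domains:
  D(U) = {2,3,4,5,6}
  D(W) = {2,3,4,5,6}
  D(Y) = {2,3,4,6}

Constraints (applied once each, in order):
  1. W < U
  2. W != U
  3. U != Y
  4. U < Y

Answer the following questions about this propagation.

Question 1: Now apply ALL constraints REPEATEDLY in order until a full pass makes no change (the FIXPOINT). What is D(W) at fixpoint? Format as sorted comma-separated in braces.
pass 0 (initial): D(W)={2,3,4,5,6}
pass 1: U {2,3,4,5,6}->{3,4,5}; W {2,3,4,5,6}->{2,3,4,5}; Y {2,3,4,6}->{4,6}
pass 2: W {2,3,4,5}->{2,3,4}
pass 3: no change
Fixpoint after 3 passes: D(W) = {2,3,4}

Answer: {2,3,4}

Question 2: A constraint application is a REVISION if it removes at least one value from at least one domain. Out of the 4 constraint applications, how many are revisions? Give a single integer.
Answer: 2

Derivation:
Constraint 1 (W < U) on D(W)={2,3,4,5,6} D(U)={2,3,4,5,6}: W {2,3,4,5,6}->{2,3,4,5}; U {2,3,4,5,6}->{3,4,5,6} => REVISION
Constraint 2 (W != U) on D(W)={2,3,4,5} D(U)={3,4,5,6}: no change => not a revision
Constraint 3 (U != Y) on D(U)={3,4,5,6} D(Y)={2,3,4,6}: no change => not a revision
Constraint 4 (U < Y) on D(U)={3,4,5,6} D(Y)={2,3,4,6}: U {3,4,5,6}->{3,4,5}; Y {2,3,4,6}->{4,6} => REVISION
Total revisions = 2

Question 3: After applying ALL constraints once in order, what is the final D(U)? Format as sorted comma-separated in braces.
Constraint 1 (W < U) on D(W)={2,3,4,5,6} D(U)={2,3,4,5,6}: W {2,3,4,5,6}->{2,3,4,5}; U {2,3,4,5,6}->{3,4,5,6}
Constraint 2 (W != U) on D(W)={2,3,4,5} D(U)={3,4,5,6}: no change
Constraint 3 (U != Y) on D(U)={3,4,5,6} D(Y)={2,3,4,6}: no change
Constraint 4 (U < Y) on D(U)={3,4,5,6} D(Y)={2,3,4,6}: U {3,4,5,6}->{3,4,5}; Y {2,3,4,6}->{4,6}
So after all 4 constraints: D(U) = {3,4,5}

Answer: {3,4,5}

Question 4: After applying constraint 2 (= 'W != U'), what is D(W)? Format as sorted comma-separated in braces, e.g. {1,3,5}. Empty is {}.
Answer: {2,3,4,5}

Derivation:
Constraint 1 (W < U) on D(W)={2,3,4,5,6} D(U)={2,3,4,5,6}: W {2,3,4,5,6}->{2,3,4,5}; U {2,3,4,5,6}->{3,4,5,6}
Constraint 2 (W != U) on D(W)={2,3,4,5} D(U)={3,4,5,6}: no change
So after constraint 2: D(W) = {2,3,4,5}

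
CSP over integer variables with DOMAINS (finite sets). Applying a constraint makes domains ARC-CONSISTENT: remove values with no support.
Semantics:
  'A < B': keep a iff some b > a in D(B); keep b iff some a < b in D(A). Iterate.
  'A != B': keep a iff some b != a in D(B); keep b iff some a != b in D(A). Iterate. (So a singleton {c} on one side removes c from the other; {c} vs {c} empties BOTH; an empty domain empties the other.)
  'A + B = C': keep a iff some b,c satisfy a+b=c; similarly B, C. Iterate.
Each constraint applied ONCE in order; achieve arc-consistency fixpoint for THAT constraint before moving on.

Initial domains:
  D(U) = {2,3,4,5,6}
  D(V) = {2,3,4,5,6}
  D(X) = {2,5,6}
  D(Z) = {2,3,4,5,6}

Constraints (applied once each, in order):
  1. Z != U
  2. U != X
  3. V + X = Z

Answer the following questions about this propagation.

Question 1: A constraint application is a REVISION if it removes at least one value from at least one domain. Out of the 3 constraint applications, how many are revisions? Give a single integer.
Constraint 1 (Z != U) on D(Z)={2,3,4,5,6} D(U)={2,3,4,5,6}: no change => not a revision
Constraint 2 (U != X) on D(U)={2,3,4,5,6} D(X)={2,5,6}: no change => not a revision
Constraint 3 (V + X = Z) on D(V)={2,3,4,5,6} D(X)={2,5,6} D(Z)={2,3,4,5,6}: V {2,3,4,5,6}->{2,3,4}; X {2,5,6}->{2}; Z {2,3,4,5,6}->{4,5,6} => REVISION
Total revisions = 1

Answer: 1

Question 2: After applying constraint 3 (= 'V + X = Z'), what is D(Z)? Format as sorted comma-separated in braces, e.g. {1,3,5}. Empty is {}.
Answer: {4,5,6}

Derivation:
Constraint 1 (Z != U) on D(Z)={2,3,4,5,6} D(U)={2,3,4,5,6}: no change
Constraint 2 (U != X) on D(U)={2,3,4,5,6} D(X)={2,5,6}: no change
Constraint 3 (V + X = Z) on D(V)={2,3,4,5,6} D(X)={2,5,6} D(Z)={2,3,4,5,6}: V {2,3,4,5,6}->{2,3,4}; X {2,5,6}->{2}; Z {2,3,4,5,6}->{4,5,6}
So after constraint 3: D(Z) = {4,5,6}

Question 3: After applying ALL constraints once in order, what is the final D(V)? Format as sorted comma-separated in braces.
Answer: {2,3,4}

Derivation:
Constraint 1 (Z != U) on D(Z)={2,3,4,5,6} D(U)={2,3,4,5,6}: no change
Constraint 2 (U != X) on D(U)={2,3,4,5,6} D(X)={2,5,6}: no change
Constraint 3 (V + X = Z) on D(V)={2,3,4,5,6} D(X)={2,5,6} D(Z)={2,3,4,5,6}: V {2,3,4,5,6}->{2,3,4}; X {2,5,6}->{2}; Z {2,3,4,5,6}->{4,5,6}
So after all 3 constraints: D(V) = {2,3,4}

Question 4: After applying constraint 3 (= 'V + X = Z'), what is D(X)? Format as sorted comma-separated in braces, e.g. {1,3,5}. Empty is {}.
Constraint 1 (Z != U) on D(Z)={2,3,4,5,6} D(U)={2,3,4,5,6}: no change
Constraint 2 (U != X) on D(U)={2,3,4,5,6} D(X)={2,5,6}: no change
Constraint 3 (V + X = Z) on D(V)={2,3,4,5,6} D(X)={2,5,6} D(Z)={2,3,4,5,6}: V {2,3,4,5,6}->{2,3,4}; X {2,5,6}->{2}; Z {2,3,4,5,6}->{4,5,6}
So after constraint 3: D(X) = {2}

Answer: {2}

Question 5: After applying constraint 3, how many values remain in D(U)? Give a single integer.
Answer: 5

Derivation:
Constraint 1 (Z != U) on D(Z)={2,3,4,5,6} D(U)={2,3,4,5,6}: no change
Constraint 2 (U != X) on D(U)={2,3,4,5,6} D(X)={2,5,6}: no change
Constraint 3 (V + X = Z) on D(V)={2,3,4,5,6} D(X)={2,5,6} D(Z)={2,3,4,5,6}: V {2,3,4,5,6}->{2,3,4}; X {2,5,6}->{2}; Z {2,3,4,5,6}->{4,5,6}
So after constraint 3: D(U)={2,3,4,5,6}, size = 5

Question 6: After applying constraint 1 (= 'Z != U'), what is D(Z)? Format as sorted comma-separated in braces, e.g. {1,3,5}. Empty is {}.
Constraint 1 (Z != U) on D(Z)={2,3,4,5,6} D(U)={2,3,4,5,6}: no change
So after constraint 1: D(Z) = {2,3,4,5,6}

Answer: {2,3,4,5,6}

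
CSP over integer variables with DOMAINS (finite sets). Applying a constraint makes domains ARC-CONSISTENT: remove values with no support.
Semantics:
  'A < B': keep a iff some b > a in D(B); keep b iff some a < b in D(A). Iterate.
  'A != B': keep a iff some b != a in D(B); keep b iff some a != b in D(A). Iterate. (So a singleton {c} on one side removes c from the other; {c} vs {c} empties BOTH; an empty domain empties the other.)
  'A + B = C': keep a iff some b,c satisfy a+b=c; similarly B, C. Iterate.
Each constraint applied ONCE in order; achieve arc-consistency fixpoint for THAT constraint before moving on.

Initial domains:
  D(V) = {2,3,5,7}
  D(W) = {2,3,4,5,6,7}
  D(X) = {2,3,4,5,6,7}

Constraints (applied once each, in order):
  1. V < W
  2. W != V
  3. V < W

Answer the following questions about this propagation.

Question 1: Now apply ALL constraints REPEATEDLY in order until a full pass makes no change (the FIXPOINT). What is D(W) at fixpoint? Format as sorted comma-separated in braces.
pass 0 (initial): D(W)={2,3,4,5,6,7}
pass 1: V {2,3,5,7}->{2,3,5}; W {2,3,4,5,6,7}->{3,4,5,6,7}
pass 2: no change
Fixpoint after 2 passes: D(W) = {3,4,5,6,7}

Answer: {3,4,5,6,7}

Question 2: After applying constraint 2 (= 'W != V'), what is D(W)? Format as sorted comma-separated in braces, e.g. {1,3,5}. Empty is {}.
Constraint 1 (V < W) on D(V)={2,3,5,7} D(W)={2,3,4,5,6,7}: V {2,3,5,7}->{2,3,5}; W {2,3,4,5,6,7}->{3,4,5,6,7}
Constraint 2 (W != V) on D(W)={3,4,5,6,7} D(V)={2,3,5}: no change
So after constraint 2: D(W) = {3,4,5,6,7}

Answer: {3,4,5,6,7}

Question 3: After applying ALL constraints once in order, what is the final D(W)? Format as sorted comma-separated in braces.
Answer: {3,4,5,6,7}

Derivation:
Constraint 1 (V < W) on D(V)={2,3,5,7} D(W)={2,3,4,5,6,7}: V {2,3,5,7}->{2,3,5}; W {2,3,4,5,6,7}->{3,4,5,6,7}
Constraint 2 (W != V) on D(W)={3,4,5,6,7} D(V)={2,3,5}: no change
Constraint 3 (V < W) on D(V)={2,3,5} D(W)={3,4,5,6,7}: no change
So after all 3 constraints: D(W) = {3,4,5,6,7}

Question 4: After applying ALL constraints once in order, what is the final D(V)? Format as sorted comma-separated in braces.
Constraint 1 (V < W) on D(V)={2,3,5,7} D(W)={2,3,4,5,6,7}: V {2,3,5,7}->{2,3,5}; W {2,3,4,5,6,7}->{3,4,5,6,7}
Constraint 2 (W != V) on D(W)={3,4,5,6,7} D(V)={2,3,5}: no change
Constraint 3 (V < W) on D(V)={2,3,5} D(W)={3,4,5,6,7}: no change
So after all 3 constraints: D(V) = {2,3,5}

Answer: {2,3,5}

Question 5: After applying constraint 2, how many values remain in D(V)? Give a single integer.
Answer: 3

Derivation:
Constraint 1 (V < W) on D(V)={2,3,5,7} D(W)={2,3,4,5,6,7}: V {2,3,5,7}->{2,3,5}; W {2,3,4,5,6,7}->{3,4,5,6,7}
Constraint 2 (W != V) on D(W)={3,4,5,6,7} D(V)={2,3,5}: no change
So after constraint 2: D(V)={2,3,5}, size = 3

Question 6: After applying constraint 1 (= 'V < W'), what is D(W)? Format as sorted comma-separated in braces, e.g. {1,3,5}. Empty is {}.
Constraint 1 (V < W) on D(V)={2,3,5,7} D(W)={2,3,4,5,6,7}: V {2,3,5,7}->{2,3,5}; W {2,3,4,5,6,7}->{3,4,5,6,7}
So after constraint 1: D(W) = {3,4,5,6,7}

Answer: {3,4,5,6,7}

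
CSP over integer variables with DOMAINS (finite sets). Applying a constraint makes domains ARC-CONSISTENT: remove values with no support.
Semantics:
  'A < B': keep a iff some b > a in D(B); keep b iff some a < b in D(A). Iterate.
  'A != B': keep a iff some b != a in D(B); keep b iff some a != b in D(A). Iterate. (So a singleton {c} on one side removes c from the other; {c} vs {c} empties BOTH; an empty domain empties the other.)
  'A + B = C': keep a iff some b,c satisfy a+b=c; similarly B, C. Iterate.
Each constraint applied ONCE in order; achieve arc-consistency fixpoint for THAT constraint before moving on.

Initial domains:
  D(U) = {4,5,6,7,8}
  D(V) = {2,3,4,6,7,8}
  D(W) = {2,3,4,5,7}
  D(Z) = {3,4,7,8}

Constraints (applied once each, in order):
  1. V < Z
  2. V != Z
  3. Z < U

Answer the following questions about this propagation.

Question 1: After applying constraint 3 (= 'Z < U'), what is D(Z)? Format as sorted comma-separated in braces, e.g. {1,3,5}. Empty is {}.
Answer: {3,4,7}

Derivation:
Constraint 1 (V < Z) on D(V)={2,3,4,6,7,8} D(Z)={3,4,7,8}: V {2,3,4,6,7,8}->{2,3,4,6,7}
Constraint 2 (V != Z) on D(V)={2,3,4,6,7} D(Z)={3,4,7,8}: no change
Constraint 3 (Z < U) on D(Z)={3,4,7,8} D(U)={4,5,6,7,8}: Z {3,4,7,8}->{3,4,7}
So after constraint 3: D(Z) = {3,4,7}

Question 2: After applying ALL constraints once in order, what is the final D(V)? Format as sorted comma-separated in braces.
Constraint 1 (V < Z) on D(V)={2,3,4,6,7,8} D(Z)={3,4,7,8}: V {2,3,4,6,7,8}->{2,3,4,6,7}
Constraint 2 (V != Z) on D(V)={2,3,4,6,7} D(Z)={3,4,7,8}: no change
Constraint 3 (Z < U) on D(Z)={3,4,7,8} D(U)={4,5,6,7,8}: Z {3,4,7,8}->{3,4,7}
So after all 3 constraints: D(V) = {2,3,4,6,7}

Answer: {2,3,4,6,7}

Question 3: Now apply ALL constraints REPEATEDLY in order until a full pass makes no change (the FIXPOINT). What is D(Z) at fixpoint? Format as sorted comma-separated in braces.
pass 0 (initial): D(Z)={3,4,7,8}
pass 1: V {2,3,4,6,7,8}->{2,3,4,6,7}; Z {3,4,7,8}->{3,4,7}
pass 2: V {2,3,4,6,7}->{2,3,4,6}
pass 3: no change
Fixpoint after 3 passes: D(Z) = {3,4,7}

Answer: {3,4,7}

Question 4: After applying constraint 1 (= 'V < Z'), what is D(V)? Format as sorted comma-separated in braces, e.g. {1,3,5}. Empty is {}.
Answer: {2,3,4,6,7}

Derivation:
Constraint 1 (V < Z) on D(V)={2,3,4,6,7,8} D(Z)={3,4,7,8}: V {2,3,4,6,7,8}->{2,3,4,6,7}
So after constraint 1: D(V) = {2,3,4,6,7}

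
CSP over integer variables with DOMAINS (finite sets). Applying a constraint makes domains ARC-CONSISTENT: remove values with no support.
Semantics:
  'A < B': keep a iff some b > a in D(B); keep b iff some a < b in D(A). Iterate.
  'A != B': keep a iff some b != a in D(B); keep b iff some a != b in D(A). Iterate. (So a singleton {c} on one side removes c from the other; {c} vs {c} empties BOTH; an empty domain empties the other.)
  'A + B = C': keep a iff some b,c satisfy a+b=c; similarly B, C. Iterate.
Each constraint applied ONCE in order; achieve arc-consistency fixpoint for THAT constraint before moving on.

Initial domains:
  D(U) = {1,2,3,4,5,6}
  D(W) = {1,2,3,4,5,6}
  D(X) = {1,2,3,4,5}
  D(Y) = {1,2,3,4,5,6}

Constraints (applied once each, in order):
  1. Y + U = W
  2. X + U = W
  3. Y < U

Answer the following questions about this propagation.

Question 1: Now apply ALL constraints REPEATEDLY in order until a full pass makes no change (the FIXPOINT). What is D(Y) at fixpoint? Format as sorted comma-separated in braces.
pass 0 (initial): D(Y)={1,2,3,4,5,6}
pass 1: U {1,2,3,4,5,6}->{2,3,4,5}; W {1,2,3,4,5,6}->{2,3,4,5,6}; Y {1,2,3,4,5,6}->{1,2,3,4}
pass 2: W {2,3,4,5,6}->{3,4,5,6}; X {1,2,3,4,5}->{1,2,3,4}
pass 3: no change
Fixpoint after 3 passes: D(Y) = {1,2,3,4}

Answer: {1,2,3,4}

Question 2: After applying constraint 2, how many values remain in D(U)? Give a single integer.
Answer: 5

Derivation:
Constraint 1 (Y + U = W) on D(Y)={1,2,3,4,5,6} D(U)={1,2,3,4,5,6} D(W)={1,2,3,4,5,6}: Y {1,2,3,4,5,6}->{1,2,3,4,5}; U {1,2,3,4,5,6}->{1,2,3,4,5}; W {1,2,3,4,5,6}->{2,3,4,5,6}
Constraint 2 (X + U = W) on D(X)={1,2,3,4,5} D(U)={1,2,3,4,5} D(W)={2,3,4,5,6}: no change
So after constraint 2: D(U)={1,2,3,4,5}, size = 5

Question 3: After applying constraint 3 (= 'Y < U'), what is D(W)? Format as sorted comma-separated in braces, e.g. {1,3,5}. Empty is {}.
Constraint 1 (Y + U = W) on D(Y)={1,2,3,4,5,6} D(U)={1,2,3,4,5,6} D(W)={1,2,3,4,5,6}: Y {1,2,3,4,5,6}->{1,2,3,4,5}; U {1,2,3,4,5,6}->{1,2,3,4,5}; W {1,2,3,4,5,6}->{2,3,4,5,6}
Constraint 2 (X + U = W) on D(X)={1,2,3,4,5} D(U)={1,2,3,4,5} D(W)={2,3,4,5,6}: no change
Constraint 3 (Y < U) on D(Y)={1,2,3,4,5} D(U)={1,2,3,4,5}: Y {1,2,3,4,5}->{1,2,3,4}; U {1,2,3,4,5}->{2,3,4,5}
So after constraint 3: D(W) = {2,3,4,5,6}

Answer: {2,3,4,5,6}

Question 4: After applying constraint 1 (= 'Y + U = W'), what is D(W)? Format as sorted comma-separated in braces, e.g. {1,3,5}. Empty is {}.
Answer: {2,3,4,5,6}

Derivation:
Constraint 1 (Y + U = W) on D(Y)={1,2,3,4,5,6} D(U)={1,2,3,4,5,6} D(W)={1,2,3,4,5,6}: Y {1,2,3,4,5,6}->{1,2,3,4,5}; U {1,2,3,4,5,6}->{1,2,3,4,5}; W {1,2,3,4,5,6}->{2,3,4,5,6}
So after constraint 1: D(W) = {2,3,4,5,6}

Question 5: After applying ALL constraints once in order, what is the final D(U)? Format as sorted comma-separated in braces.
Constraint 1 (Y + U = W) on D(Y)={1,2,3,4,5,6} D(U)={1,2,3,4,5,6} D(W)={1,2,3,4,5,6}: Y {1,2,3,4,5,6}->{1,2,3,4,5}; U {1,2,3,4,5,6}->{1,2,3,4,5}; W {1,2,3,4,5,6}->{2,3,4,5,6}
Constraint 2 (X + U = W) on D(X)={1,2,3,4,5} D(U)={1,2,3,4,5} D(W)={2,3,4,5,6}: no change
Constraint 3 (Y < U) on D(Y)={1,2,3,4,5} D(U)={1,2,3,4,5}: Y {1,2,3,4,5}->{1,2,3,4}; U {1,2,3,4,5}->{2,3,4,5}
So after all 3 constraints: D(U) = {2,3,4,5}

Answer: {2,3,4,5}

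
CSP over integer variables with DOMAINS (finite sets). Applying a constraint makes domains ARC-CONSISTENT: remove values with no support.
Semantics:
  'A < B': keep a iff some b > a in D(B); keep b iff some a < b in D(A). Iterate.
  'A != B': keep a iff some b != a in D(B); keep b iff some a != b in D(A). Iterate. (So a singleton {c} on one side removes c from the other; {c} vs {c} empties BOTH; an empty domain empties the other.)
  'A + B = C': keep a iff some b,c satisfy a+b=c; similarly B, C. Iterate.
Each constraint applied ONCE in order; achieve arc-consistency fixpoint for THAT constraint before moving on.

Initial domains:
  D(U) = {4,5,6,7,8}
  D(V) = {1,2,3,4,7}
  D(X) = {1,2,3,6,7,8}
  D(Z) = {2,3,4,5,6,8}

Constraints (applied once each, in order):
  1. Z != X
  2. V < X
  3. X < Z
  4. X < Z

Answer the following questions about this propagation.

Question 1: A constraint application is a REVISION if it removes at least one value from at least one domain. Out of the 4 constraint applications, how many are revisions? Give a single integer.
Constraint 1 (Z != X) on D(Z)={2,3,4,5,6,8} D(X)={1,2,3,6,7,8}: no change => not a revision
Constraint 2 (V < X) on D(V)={1,2,3,4,7} D(X)={1,2,3,6,7,8}: X {1,2,3,6,7,8}->{2,3,6,7,8} => REVISION
Constraint 3 (X < Z) on D(X)={2,3,6,7,8} D(Z)={2,3,4,5,6,8}: X {2,3,6,7,8}->{2,3,6,7}; Z {2,3,4,5,6,8}->{3,4,5,6,8} => REVISION
Constraint 4 (X < Z) on D(X)={2,3,6,7} D(Z)={3,4,5,6,8}: no change => not a revision
Total revisions = 2

Answer: 2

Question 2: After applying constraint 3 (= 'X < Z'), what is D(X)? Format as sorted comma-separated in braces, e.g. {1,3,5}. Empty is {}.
Constraint 1 (Z != X) on D(Z)={2,3,4,5,6,8} D(X)={1,2,3,6,7,8}: no change
Constraint 2 (V < X) on D(V)={1,2,3,4,7} D(X)={1,2,3,6,7,8}: X {1,2,3,6,7,8}->{2,3,6,7,8}
Constraint 3 (X < Z) on D(X)={2,3,6,7,8} D(Z)={2,3,4,5,6,8}: X {2,3,6,7,8}->{2,3,6,7}; Z {2,3,4,5,6,8}->{3,4,5,6,8}
So after constraint 3: D(X) = {2,3,6,7}

Answer: {2,3,6,7}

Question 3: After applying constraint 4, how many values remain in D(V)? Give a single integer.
Constraint 1 (Z != X) on D(Z)={2,3,4,5,6,8} D(X)={1,2,3,6,7,8}: no change
Constraint 2 (V < X) on D(V)={1,2,3,4,7} D(X)={1,2,3,6,7,8}: X {1,2,3,6,7,8}->{2,3,6,7,8}
Constraint 3 (X < Z) on D(X)={2,3,6,7,8} D(Z)={2,3,4,5,6,8}: X {2,3,6,7,8}->{2,3,6,7}; Z {2,3,4,5,6,8}->{3,4,5,6,8}
Constraint 4 (X < Z) on D(X)={2,3,6,7} D(Z)={3,4,5,6,8}: no change
So after constraint 4: D(V)={1,2,3,4,7}, size = 5

Answer: 5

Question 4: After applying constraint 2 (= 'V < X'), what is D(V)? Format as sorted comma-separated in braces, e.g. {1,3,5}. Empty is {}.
Answer: {1,2,3,4,7}

Derivation:
Constraint 1 (Z != X) on D(Z)={2,3,4,5,6,8} D(X)={1,2,3,6,7,8}: no change
Constraint 2 (V < X) on D(V)={1,2,3,4,7} D(X)={1,2,3,6,7,8}: X {1,2,3,6,7,8}->{2,3,6,7,8}
So after constraint 2: D(V) = {1,2,3,4,7}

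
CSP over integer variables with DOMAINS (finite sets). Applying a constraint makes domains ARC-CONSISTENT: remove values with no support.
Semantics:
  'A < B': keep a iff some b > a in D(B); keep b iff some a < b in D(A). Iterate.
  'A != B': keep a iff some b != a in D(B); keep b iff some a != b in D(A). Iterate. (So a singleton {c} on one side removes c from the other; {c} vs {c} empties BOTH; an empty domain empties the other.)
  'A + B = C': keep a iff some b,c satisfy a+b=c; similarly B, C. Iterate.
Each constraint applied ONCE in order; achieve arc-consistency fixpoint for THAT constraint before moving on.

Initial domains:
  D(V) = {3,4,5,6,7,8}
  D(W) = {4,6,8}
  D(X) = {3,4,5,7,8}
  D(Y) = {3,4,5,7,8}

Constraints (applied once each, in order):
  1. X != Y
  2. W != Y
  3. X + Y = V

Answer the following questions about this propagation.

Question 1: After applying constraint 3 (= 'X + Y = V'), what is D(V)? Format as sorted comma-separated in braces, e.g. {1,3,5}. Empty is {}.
Constraint 1 (X != Y) on D(X)={3,4,5,7,8} D(Y)={3,4,5,7,8}: no change
Constraint 2 (W != Y) on D(W)={4,6,8} D(Y)={3,4,5,7,8}: no change
Constraint 3 (X + Y = V) on D(X)={3,4,5,7,8} D(Y)={3,4,5,7,8} D(V)={3,4,5,6,7,8}: X {3,4,5,7,8}->{3,4,5}; Y {3,4,5,7,8}->{3,4,5}; V {3,4,5,6,7,8}->{6,7,8}
So after constraint 3: D(V) = {6,7,8}

Answer: {6,7,8}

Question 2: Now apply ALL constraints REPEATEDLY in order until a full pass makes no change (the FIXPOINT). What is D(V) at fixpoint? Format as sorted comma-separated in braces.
pass 0 (initial): D(V)={3,4,5,6,7,8}
pass 1: V {3,4,5,6,7,8}->{6,7,8}; X {3,4,5,7,8}->{3,4,5}; Y {3,4,5,7,8}->{3,4,5}
pass 2: no change
Fixpoint after 2 passes: D(V) = {6,7,8}

Answer: {6,7,8}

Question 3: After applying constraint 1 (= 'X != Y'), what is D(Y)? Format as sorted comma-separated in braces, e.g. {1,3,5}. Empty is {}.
Answer: {3,4,5,7,8}

Derivation:
Constraint 1 (X != Y) on D(X)={3,4,5,7,8} D(Y)={3,4,5,7,8}: no change
So after constraint 1: D(Y) = {3,4,5,7,8}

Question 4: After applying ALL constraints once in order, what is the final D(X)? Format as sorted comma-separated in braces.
Answer: {3,4,5}

Derivation:
Constraint 1 (X != Y) on D(X)={3,4,5,7,8} D(Y)={3,4,5,7,8}: no change
Constraint 2 (W != Y) on D(W)={4,6,8} D(Y)={3,4,5,7,8}: no change
Constraint 3 (X + Y = V) on D(X)={3,4,5,7,8} D(Y)={3,4,5,7,8} D(V)={3,4,5,6,7,8}: X {3,4,5,7,8}->{3,4,5}; Y {3,4,5,7,8}->{3,4,5}; V {3,4,5,6,7,8}->{6,7,8}
So after all 3 constraints: D(X) = {3,4,5}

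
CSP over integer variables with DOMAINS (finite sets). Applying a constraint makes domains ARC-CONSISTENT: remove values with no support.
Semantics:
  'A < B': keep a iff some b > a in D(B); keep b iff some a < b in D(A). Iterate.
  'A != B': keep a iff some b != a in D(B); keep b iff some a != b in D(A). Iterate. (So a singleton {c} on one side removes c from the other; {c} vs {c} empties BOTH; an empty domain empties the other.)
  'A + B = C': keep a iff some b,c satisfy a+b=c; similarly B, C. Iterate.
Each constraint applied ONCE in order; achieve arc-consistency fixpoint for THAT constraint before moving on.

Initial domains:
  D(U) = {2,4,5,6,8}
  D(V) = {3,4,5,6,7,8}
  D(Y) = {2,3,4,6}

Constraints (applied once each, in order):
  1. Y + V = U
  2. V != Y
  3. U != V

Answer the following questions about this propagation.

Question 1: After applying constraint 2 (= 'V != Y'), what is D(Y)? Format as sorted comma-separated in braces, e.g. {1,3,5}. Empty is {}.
Constraint 1 (Y + V = U) on D(Y)={2,3,4,6} D(V)={3,4,5,6,7,8} D(U)={2,4,5,6,8}: Y {2,3,4,6}->{2,3,4}; V {3,4,5,6,7,8}->{3,4,5,6}; U {2,4,5,6,8}->{5,6,8}
Constraint 2 (V != Y) on D(V)={3,4,5,6} D(Y)={2,3,4}: no change
So after constraint 2: D(Y) = {2,3,4}

Answer: {2,3,4}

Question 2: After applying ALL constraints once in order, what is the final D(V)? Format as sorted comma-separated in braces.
Constraint 1 (Y + V = U) on D(Y)={2,3,4,6} D(V)={3,4,5,6,7,8} D(U)={2,4,5,6,8}: Y {2,3,4,6}->{2,3,4}; V {3,4,5,6,7,8}->{3,4,5,6}; U {2,4,5,6,8}->{5,6,8}
Constraint 2 (V != Y) on D(V)={3,4,5,6} D(Y)={2,3,4}: no change
Constraint 3 (U != V) on D(U)={5,6,8} D(V)={3,4,5,6}: no change
So after all 3 constraints: D(V) = {3,4,5,6}

Answer: {3,4,5,6}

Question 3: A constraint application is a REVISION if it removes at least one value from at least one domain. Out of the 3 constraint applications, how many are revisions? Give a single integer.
Constraint 1 (Y + V = U) on D(Y)={2,3,4,6} D(V)={3,4,5,6,7,8} D(U)={2,4,5,6,8}: Y {2,3,4,6}->{2,3,4}; V {3,4,5,6,7,8}->{3,4,5,6}; U {2,4,5,6,8}->{5,6,8} => REVISION
Constraint 2 (V != Y) on D(V)={3,4,5,6} D(Y)={2,3,4}: no change => not a revision
Constraint 3 (U != V) on D(U)={5,6,8} D(V)={3,4,5,6}: no change => not a revision
Total revisions = 1

Answer: 1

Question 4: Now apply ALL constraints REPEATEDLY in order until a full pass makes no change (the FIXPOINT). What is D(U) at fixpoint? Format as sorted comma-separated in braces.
pass 0 (initial): D(U)={2,4,5,6,8}
pass 1: U {2,4,5,6,8}->{5,6,8}; V {3,4,5,6,7,8}->{3,4,5,6}; Y {2,3,4,6}->{2,3,4}
pass 2: no change
Fixpoint after 2 passes: D(U) = {5,6,8}

Answer: {5,6,8}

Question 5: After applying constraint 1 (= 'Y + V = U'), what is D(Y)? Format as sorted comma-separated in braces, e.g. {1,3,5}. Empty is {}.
Constraint 1 (Y + V = U) on D(Y)={2,3,4,6} D(V)={3,4,5,6,7,8} D(U)={2,4,5,6,8}: Y {2,3,4,6}->{2,3,4}; V {3,4,5,6,7,8}->{3,4,5,6}; U {2,4,5,6,8}->{5,6,8}
So after constraint 1: D(Y) = {2,3,4}

Answer: {2,3,4}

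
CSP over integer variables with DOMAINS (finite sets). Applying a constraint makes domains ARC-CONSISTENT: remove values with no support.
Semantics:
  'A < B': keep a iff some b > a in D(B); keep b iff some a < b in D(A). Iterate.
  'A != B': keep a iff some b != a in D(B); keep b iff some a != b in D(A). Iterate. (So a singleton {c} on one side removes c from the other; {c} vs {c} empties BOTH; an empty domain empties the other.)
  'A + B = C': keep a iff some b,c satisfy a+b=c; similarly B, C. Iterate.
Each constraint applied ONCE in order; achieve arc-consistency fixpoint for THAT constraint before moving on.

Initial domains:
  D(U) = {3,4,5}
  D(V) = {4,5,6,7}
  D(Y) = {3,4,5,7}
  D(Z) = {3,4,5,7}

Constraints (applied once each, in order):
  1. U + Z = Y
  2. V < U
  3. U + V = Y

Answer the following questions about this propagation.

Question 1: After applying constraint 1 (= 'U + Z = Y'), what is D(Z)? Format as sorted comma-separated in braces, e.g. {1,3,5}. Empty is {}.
Constraint 1 (U + Z = Y) on D(U)={3,4,5} D(Z)={3,4,5,7} D(Y)={3,4,5,7}: U {3,4,5}->{3,4}; Z {3,4,5,7}->{3,4}; Y {3,4,5,7}->{7}
So after constraint 1: D(Z) = {3,4}

Answer: {3,4}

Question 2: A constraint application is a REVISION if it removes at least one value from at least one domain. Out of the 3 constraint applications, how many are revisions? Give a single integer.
Answer: 3

Derivation:
Constraint 1 (U + Z = Y) on D(U)={3,4,5} D(Z)={3,4,5,7} D(Y)={3,4,5,7}: U {3,4,5}->{3,4}; Z {3,4,5,7}->{3,4}; Y {3,4,5,7}->{7} => REVISION
Constraint 2 (V < U) on D(V)={4,5,6,7} D(U)={3,4}: V {4,5,6,7}->{}; U {3,4}->{} => REVISION
Constraint 3 (U + V = Y) on D(U)={} D(V)={} D(Y)={7}: Y {7}->{} => REVISION
Total revisions = 3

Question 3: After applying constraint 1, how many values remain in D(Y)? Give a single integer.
Constraint 1 (U + Z = Y) on D(U)={3,4,5} D(Z)={3,4,5,7} D(Y)={3,4,5,7}: U {3,4,5}->{3,4}; Z {3,4,5,7}->{3,4}; Y {3,4,5,7}->{7}
So after constraint 1: D(Y)={7}, size = 1

Answer: 1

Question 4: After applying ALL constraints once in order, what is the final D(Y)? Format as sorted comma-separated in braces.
Answer: {}

Derivation:
Constraint 1 (U + Z = Y) on D(U)={3,4,5} D(Z)={3,4,5,7} D(Y)={3,4,5,7}: U {3,4,5}->{3,4}; Z {3,4,5,7}->{3,4}; Y {3,4,5,7}->{7}
Constraint 2 (V < U) on D(V)={4,5,6,7} D(U)={3,4}: V {4,5,6,7}->{}; U {3,4}->{}
Constraint 3 (U + V = Y) on D(U)={} D(V)={} D(Y)={7}: Y {7}->{}
So after all 3 constraints: D(Y) = {}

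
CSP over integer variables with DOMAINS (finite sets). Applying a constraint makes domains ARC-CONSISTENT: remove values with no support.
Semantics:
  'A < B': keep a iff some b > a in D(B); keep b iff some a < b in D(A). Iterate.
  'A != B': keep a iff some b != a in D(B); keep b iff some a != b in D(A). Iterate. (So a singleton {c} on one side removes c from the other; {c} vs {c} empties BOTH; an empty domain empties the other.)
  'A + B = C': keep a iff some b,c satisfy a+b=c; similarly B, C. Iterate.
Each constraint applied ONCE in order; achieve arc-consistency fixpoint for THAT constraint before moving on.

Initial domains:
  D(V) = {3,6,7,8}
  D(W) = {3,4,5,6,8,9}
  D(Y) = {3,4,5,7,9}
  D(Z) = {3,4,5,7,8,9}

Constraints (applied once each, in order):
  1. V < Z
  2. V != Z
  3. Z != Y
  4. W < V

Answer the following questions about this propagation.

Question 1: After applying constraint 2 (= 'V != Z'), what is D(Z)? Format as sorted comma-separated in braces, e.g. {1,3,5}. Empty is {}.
Answer: {4,5,7,8,9}

Derivation:
Constraint 1 (V < Z) on D(V)={3,6,7,8} D(Z)={3,4,5,7,8,9}: Z {3,4,5,7,8,9}->{4,5,7,8,9}
Constraint 2 (V != Z) on D(V)={3,6,7,8} D(Z)={4,5,7,8,9}: no change
So after constraint 2: D(Z) = {4,5,7,8,9}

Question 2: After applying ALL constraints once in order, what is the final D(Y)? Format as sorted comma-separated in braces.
Answer: {3,4,5,7,9}

Derivation:
Constraint 1 (V < Z) on D(V)={3,6,7,8} D(Z)={3,4,5,7,8,9}: Z {3,4,5,7,8,9}->{4,5,7,8,9}
Constraint 2 (V != Z) on D(V)={3,6,7,8} D(Z)={4,5,7,8,9}: no change
Constraint 3 (Z != Y) on D(Z)={4,5,7,8,9} D(Y)={3,4,5,7,9}: no change
Constraint 4 (W < V) on D(W)={3,4,5,6,8,9} D(V)={3,6,7,8}: W {3,4,5,6,8,9}->{3,4,5,6}; V {3,6,7,8}->{6,7,8}
So after all 4 constraints: D(Y) = {3,4,5,7,9}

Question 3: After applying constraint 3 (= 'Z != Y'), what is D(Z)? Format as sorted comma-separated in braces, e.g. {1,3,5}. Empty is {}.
Answer: {4,5,7,8,9}

Derivation:
Constraint 1 (V < Z) on D(V)={3,6,7,8} D(Z)={3,4,5,7,8,9}: Z {3,4,5,7,8,9}->{4,5,7,8,9}
Constraint 2 (V != Z) on D(V)={3,6,7,8} D(Z)={4,5,7,8,9}: no change
Constraint 3 (Z != Y) on D(Z)={4,5,7,8,9} D(Y)={3,4,5,7,9}: no change
So after constraint 3: D(Z) = {4,5,7,8,9}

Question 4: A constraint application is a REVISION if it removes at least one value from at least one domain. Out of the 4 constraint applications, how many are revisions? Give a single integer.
Answer: 2

Derivation:
Constraint 1 (V < Z) on D(V)={3,6,7,8} D(Z)={3,4,5,7,8,9}: Z {3,4,5,7,8,9}->{4,5,7,8,9} => REVISION
Constraint 2 (V != Z) on D(V)={3,6,7,8} D(Z)={4,5,7,8,9}: no change => not a revision
Constraint 3 (Z != Y) on D(Z)={4,5,7,8,9} D(Y)={3,4,5,7,9}: no change => not a revision
Constraint 4 (W < V) on D(W)={3,4,5,6,8,9} D(V)={3,6,7,8}: W {3,4,5,6,8,9}->{3,4,5,6}; V {3,6,7,8}->{6,7,8} => REVISION
Total revisions = 2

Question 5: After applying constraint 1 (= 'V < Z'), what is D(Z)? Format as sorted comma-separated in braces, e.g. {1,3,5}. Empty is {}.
Constraint 1 (V < Z) on D(V)={3,6,7,8} D(Z)={3,4,5,7,8,9}: Z {3,4,5,7,8,9}->{4,5,7,8,9}
So after constraint 1: D(Z) = {4,5,7,8,9}

Answer: {4,5,7,8,9}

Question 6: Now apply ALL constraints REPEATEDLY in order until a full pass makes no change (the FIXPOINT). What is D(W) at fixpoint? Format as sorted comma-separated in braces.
pass 0 (initial): D(W)={3,4,5,6,8,9}
pass 1: V {3,6,7,8}->{6,7,8}; W {3,4,5,6,8,9}->{3,4,5,6}; Z {3,4,5,7,8,9}->{4,5,7,8,9}
pass 2: Z {4,5,7,8,9}->{7,8,9}
pass 3: no change
Fixpoint after 3 passes: D(W) = {3,4,5,6}

Answer: {3,4,5,6}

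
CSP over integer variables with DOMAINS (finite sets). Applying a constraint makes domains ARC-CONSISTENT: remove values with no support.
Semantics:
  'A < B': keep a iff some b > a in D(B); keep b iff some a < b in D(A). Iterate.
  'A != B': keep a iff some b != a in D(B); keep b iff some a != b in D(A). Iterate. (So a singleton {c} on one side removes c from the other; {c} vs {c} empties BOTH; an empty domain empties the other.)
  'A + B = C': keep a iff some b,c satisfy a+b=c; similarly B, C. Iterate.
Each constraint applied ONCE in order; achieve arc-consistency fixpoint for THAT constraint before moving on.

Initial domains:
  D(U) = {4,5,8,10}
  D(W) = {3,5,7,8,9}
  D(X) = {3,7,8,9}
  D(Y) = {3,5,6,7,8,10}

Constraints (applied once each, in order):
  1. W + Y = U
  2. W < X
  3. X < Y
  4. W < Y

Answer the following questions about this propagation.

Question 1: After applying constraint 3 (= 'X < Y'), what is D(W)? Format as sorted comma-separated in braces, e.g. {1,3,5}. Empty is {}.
Answer: {3,5,7}

Derivation:
Constraint 1 (W + Y = U) on D(W)={3,5,7,8,9} D(Y)={3,5,6,7,8,10} D(U)={4,5,8,10}: W {3,5,7,8,9}->{3,5,7}; Y {3,5,6,7,8,10}->{3,5,7}; U {4,5,8,10}->{8,10}
Constraint 2 (W < X) on D(W)={3,5,7} D(X)={3,7,8,9}: X {3,7,8,9}->{7,8,9}
Constraint 3 (X < Y) on D(X)={7,8,9} D(Y)={3,5,7}: X {7,8,9}->{}; Y {3,5,7}->{}
So after constraint 3: D(W) = {3,5,7}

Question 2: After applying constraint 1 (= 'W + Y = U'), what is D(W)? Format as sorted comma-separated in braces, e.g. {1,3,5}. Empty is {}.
Answer: {3,5,7}

Derivation:
Constraint 1 (W + Y = U) on D(W)={3,5,7,8,9} D(Y)={3,5,6,7,8,10} D(U)={4,5,8,10}: W {3,5,7,8,9}->{3,5,7}; Y {3,5,6,7,8,10}->{3,5,7}; U {4,5,8,10}->{8,10}
So after constraint 1: D(W) = {3,5,7}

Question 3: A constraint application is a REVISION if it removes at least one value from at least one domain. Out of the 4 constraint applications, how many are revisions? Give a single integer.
Answer: 4

Derivation:
Constraint 1 (W + Y = U) on D(W)={3,5,7,8,9} D(Y)={3,5,6,7,8,10} D(U)={4,5,8,10}: W {3,5,7,8,9}->{3,5,7}; Y {3,5,6,7,8,10}->{3,5,7}; U {4,5,8,10}->{8,10} => REVISION
Constraint 2 (W < X) on D(W)={3,5,7} D(X)={3,7,8,9}: X {3,7,8,9}->{7,8,9} => REVISION
Constraint 3 (X < Y) on D(X)={7,8,9} D(Y)={3,5,7}: X {7,8,9}->{}; Y {3,5,7}->{} => REVISION
Constraint 4 (W < Y) on D(W)={3,5,7} D(Y)={}: W {3,5,7}->{} => REVISION
Total revisions = 4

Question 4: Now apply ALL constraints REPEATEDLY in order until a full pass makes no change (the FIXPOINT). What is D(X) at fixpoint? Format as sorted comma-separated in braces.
Answer: {}

Derivation:
pass 0 (initial): D(X)={3,7,8,9}
pass 1: U {4,5,8,10}->{8,10}; W {3,5,7,8,9}->{}; X {3,7,8,9}->{}; Y {3,5,6,7,8,10}->{}
pass 2: U {8,10}->{}
pass 3: no change
Fixpoint after 3 passes: D(X) = {}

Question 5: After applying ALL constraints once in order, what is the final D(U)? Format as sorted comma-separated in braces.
Answer: {8,10}

Derivation:
Constraint 1 (W + Y = U) on D(W)={3,5,7,8,9} D(Y)={3,5,6,7,8,10} D(U)={4,5,8,10}: W {3,5,7,8,9}->{3,5,7}; Y {3,5,6,7,8,10}->{3,5,7}; U {4,5,8,10}->{8,10}
Constraint 2 (W < X) on D(W)={3,5,7} D(X)={3,7,8,9}: X {3,7,8,9}->{7,8,9}
Constraint 3 (X < Y) on D(X)={7,8,9} D(Y)={3,5,7}: X {7,8,9}->{}; Y {3,5,7}->{}
Constraint 4 (W < Y) on D(W)={3,5,7} D(Y)={}: W {3,5,7}->{}
So after all 4 constraints: D(U) = {8,10}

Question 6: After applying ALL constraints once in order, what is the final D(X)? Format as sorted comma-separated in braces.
Constraint 1 (W + Y = U) on D(W)={3,5,7,8,9} D(Y)={3,5,6,7,8,10} D(U)={4,5,8,10}: W {3,5,7,8,9}->{3,5,7}; Y {3,5,6,7,8,10}->{3,5,7}; U {4,5,8,10}->{8,10}
Constraint 2 (W < X) on D(W)={3,5,7} D(X)={3,7,8,9}: X {3,7,8,9}->{7,8,9}
Constraint 3 (X < Y) on D(X)={7,8,9} D(Y)={3,5,7}: X {7,8,9}->{}; Y {3,5,7}->{}
Constraint 4 (W < Y) on D(W)={3,5,7} D(Y)={}: W {3,5,7}->{}
So after all 4 constraints: D(X) = {}

Answer: {}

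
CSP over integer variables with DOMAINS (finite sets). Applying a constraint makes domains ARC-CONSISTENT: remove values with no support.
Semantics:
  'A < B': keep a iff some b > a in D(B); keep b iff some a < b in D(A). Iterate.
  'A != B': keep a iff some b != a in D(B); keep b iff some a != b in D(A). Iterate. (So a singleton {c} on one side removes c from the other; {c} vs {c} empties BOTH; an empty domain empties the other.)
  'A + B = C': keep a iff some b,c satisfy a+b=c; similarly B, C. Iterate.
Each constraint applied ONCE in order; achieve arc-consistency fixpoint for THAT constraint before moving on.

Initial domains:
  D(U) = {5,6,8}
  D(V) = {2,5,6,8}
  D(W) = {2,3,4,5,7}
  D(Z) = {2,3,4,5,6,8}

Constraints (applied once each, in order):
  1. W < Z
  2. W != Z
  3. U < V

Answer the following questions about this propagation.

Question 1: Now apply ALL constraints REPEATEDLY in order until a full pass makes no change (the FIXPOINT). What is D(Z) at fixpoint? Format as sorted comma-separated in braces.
Answer: {3,4,5,6,8}

Derivation:
pass 0 (initial): D(Z)={2,3,4,5,6,8}
pass 1: U {5,6,8}->{5,6}; V {2,5,6,8}->{6,8}; Z {2,3,4,5,6,8}->{3,4,5,6,8}
pass 2: no change
Fixpoint after 2 passes: D(Z) = {3,4,5,6,8}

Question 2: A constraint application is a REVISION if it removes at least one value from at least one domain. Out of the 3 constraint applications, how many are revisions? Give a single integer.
Answer: 2

Derivation:
Constraint 1 (W < Z) on D(W)={2,3,4,5,7} D(Z)={2,3,4,5,6,8}: Z {2,3,4,5,6,8}->{3,4,5,6,8} => REVISION
Constraint 2 (W != Z) on D(W)={2,3,4,5,7} D(Z)={3,4,5,6,8}: no change => not a revision
Constraint 3 (U < V) on D(U)={5,6,8} D(V)={2,5,6,8}: U {5,6,8}->{5,6}; V {2,5,6,8}->{6,8} => REVISION
Total revisions = 2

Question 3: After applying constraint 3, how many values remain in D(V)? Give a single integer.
Answer: 2

Derivation:
Constraint 1 (W < Z) on D(W)={2,3,4,5,7} D(Z)={2,3,4,5,6,8}: Z {2,3,4,5,6,8}->{3,4,5,6,8}
Constraint 2 (W != Z) on D(W)={2,3,4,5,7} D(Z)={3,4,5,6,8}: no change
Constraint 3 (U < V) on D(U)={5,6,8} D(V)={2,5,6,8}: U {5,6,8}->{5,6}; V {2,5,6,8}->{6,8}
So after constraint 3: D(V)={6,8}, size = 2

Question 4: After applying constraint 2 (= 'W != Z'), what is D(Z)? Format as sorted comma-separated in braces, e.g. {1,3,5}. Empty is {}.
Answer: {3,4,5,6,8}

Derivation:
Constraint 1 (W < Z) on D(W)={2,3,4,5,7} D(Z)={2,3,4,5,6,8}: Z {2,3,4,5,6,8}->{3,4,5,6,8}
Constraint 2 (W != Z) on D(W)={2,3,4,5,7} D(Z)={3,4,5,6,8}: no change
So after constraint 2: D(Z) = {3,4,5,6,8}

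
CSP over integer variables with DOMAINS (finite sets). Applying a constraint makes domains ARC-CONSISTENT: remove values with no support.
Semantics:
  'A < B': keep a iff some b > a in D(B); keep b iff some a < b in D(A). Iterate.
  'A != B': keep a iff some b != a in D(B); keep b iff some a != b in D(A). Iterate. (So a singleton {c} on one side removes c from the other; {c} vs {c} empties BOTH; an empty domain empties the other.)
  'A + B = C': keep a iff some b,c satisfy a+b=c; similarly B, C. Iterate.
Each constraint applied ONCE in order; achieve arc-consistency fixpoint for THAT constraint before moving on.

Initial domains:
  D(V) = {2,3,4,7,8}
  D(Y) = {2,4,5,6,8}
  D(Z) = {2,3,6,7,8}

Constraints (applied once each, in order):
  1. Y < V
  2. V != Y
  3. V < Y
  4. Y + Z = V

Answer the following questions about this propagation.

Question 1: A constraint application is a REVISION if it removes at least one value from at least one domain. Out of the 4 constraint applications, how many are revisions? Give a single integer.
Answer: 3

Derivation:
Constraint 1 (Y < V) on D(Y)={2,4,5,6,8} D(V)={2,3,4,7,8}: Y {2,4,5,6,8}->{2,4,5,6}; V {2,3,4,7,8}->{3,4,7,8} => REVISION
Constraint 2 (V != Y) on D(V)={3,4,7,8} D(Y)={2,4,5,6}: no change => not a revision
Constraint 3 (V < Y) on D(V)={3,4,7,8} D(Y)={2,4,5,6}: V {3,4,7,8}->{3,4}; Y {2,4,5,6}->{4,5,6} => REVISION
Constraint 4 (Y + Z = V) on D(Y)={4,5,6} D(Z)={2,3,6,7,8} D(V)={3,4}: Y {4,5,6}->{}; Z {2,3,6,7,8}->{}; V {3,4}->{} => REVISION
Total revisions = 3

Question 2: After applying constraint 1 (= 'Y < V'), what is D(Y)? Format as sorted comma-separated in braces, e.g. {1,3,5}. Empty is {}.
Constraint 1 (Y < V) on D(Y)={2,4,5,6,8} D(V)={2,3,4,7,8}: Y {2,4,5,6,8}->{2,4,5,6}; V {2,3,4,7,8}->{3,4,7,8}
So after constraint 1: D(Y) = {2,4,5,6}

Answer: {2,4,5,6}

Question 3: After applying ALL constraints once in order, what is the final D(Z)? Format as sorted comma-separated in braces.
Answer: {}

Derivation:
Constraint 1 (Y < V) on D(Y)={2,4,5,6,8} D(V)={2,3,4,7,8}: Y {2,4,5,6,8}->{2,4,5,6}; V {2,3,4,7,8}->{3,4,7,8}
Constraint 2 (V != Y) on D(V)={3,4,7,8} D(Y)={2,4,5,6}: no change
Constraint 3 (V < Y) on D(V)={3,4,7,8} D(Y)={2,4,5,6}: V {3,4,7,8}->{3,4}; Y {2,4,5,6}->{4,5,6}
Constraint 4 (Y + Z = V) on D(Y)={4,5,6} D(Z)={2,3,6,7,8} D(V)={3,4}: Y {4,5,6}->{}; Z {2,3,6,7,8}->{}; V {3,4}->{}
So after all 4 constraints: D(Z) = {}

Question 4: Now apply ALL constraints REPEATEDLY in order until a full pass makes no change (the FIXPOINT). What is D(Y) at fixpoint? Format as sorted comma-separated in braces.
Answer: {}

Derivation:
pass 0 (initial): D(Y)={2,4,5,6,8}
pass 1: V {2,3,4,7,8}->{}; Y {2,4,5,6,8}->{}; Z {2,3,6,7,8}->{}
pass 2: no change
Fixpoint after 2 passes: D(Y) = {}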